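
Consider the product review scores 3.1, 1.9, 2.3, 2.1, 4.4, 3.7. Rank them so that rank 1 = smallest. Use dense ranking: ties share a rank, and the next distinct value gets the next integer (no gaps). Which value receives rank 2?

Sorted (ascending): 1.9, 2.1, 2.3, 3.1, 3.7, 4.4
No ties — each value takes its position as its rank.
Rank 2 → value 2.1.

2.1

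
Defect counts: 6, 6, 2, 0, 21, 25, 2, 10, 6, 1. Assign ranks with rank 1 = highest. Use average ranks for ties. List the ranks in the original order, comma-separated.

Sorted (descending): 25, 21, 10, 6, 6, 6, 2, 2, 1, 0
The 3 values of 6 occupy positions 4–6 → average rank 5.
The 2 values of 2 occupy positions 7–8 → average rank (7+8)/2 = 7.5.

5, 5, 7.5, 10, 2, 1, 7.5, 3, 5, 9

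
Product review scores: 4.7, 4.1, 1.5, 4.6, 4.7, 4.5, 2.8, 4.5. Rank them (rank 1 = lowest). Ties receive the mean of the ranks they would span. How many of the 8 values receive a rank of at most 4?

3

Sorted (ascending): 1.5, 2.8, 4.1, 4.5, 4.5, 4.6, 4.7, 4.7
The 2 values of 4.5 occupy positions 4–5 → average rank (4+5)/2 = 4.5.
The 2 values of 4.7 occupy positions 7–8 → average rank (7+8)/2 = 7.5.
Ranks ≤ 4: {1, 2, 3} → 3 values.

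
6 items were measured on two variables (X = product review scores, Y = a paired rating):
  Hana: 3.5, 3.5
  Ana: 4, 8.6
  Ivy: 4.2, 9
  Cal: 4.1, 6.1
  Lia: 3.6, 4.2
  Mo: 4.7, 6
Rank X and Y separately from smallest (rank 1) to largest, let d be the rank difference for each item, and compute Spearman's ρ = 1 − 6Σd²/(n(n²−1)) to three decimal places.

0.600

Ranks of variable 1: 1, 3, 5, 4, 2, 6
Ranks of variable 2: 1, 5, 6, 4, 2, 3
d = r₁ − r₂: 0, -2, -1, 0, 0, 3
d²: 0, 4, 1, 0, 0, 9; Σd² = 14
ρ = 1 − 6·14/(6·35) = 1 − 84/210 = 0.600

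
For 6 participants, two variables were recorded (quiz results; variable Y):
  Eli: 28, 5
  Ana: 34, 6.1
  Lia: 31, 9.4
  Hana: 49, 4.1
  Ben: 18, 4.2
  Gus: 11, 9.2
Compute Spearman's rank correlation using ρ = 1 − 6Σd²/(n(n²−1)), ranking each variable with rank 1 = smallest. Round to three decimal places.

Ranks of variable 1: 3, 5, 4, 6, 2, 1
Ranks of variable 2: 3, 4, 6, 1, 2, 5
d = r₁ − r₂: 0, 1, -2, 5, 0, -4
d²: 0, 1, 4, 25, 0, 16; Σd² = 46
ρ = 1 − 6·46/(6·35) = 1 − 276/210 = -0.314

-0.314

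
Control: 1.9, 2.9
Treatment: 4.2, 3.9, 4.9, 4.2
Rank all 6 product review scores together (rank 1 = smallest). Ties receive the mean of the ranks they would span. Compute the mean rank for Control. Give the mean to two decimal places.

Sorted (ascending): 1.9, 2.9, 3.9, 4.2, 4.2, 4.9
The 2 values of 4.2 occupy positions 4–5 → average rank (4+5)/2 = 4.5.
Control values → pooled ranks: 1.9→1, 2.9→2
Mean rank = (1 + 2) / 2 = 1.50

1.50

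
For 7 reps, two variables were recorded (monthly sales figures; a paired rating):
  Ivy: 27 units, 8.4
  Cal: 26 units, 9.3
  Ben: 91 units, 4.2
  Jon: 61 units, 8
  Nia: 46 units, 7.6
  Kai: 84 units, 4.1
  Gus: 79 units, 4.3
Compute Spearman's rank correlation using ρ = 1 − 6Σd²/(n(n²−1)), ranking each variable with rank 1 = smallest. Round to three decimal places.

Ranks of variable 1: 2, 1, 7, 4, 3, 6, 5
Ranks of variable 2: 6, 7, 2, 5, 4, 1, 3
d = r₁ − r₂: -4, -6, 5, -1, -1, 5, 2
d²: 16, 36, 25, 1, 1, 25, 4; Σd² = 108
ρ = 1 − 6·108/(7·48) = 1 − 648/336 = -0.929

-0.929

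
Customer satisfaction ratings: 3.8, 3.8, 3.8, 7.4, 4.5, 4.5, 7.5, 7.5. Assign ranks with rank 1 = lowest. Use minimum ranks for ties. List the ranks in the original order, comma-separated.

1, 1, 1, 6, 4, 4, 7, 7

Sorted (ascending): 3.8, 3.8, 3.8, 4.5, 4.5, 7.4, 7.5, 7.5
The 3 values of 3.8 occupy positions 1–3 → each gets rank 1.
The 2 values of 4.5 occupy positions 4–5 → each gets rank 4.
The 2 values of 7.5 occupy positions 7–8 → each gets rank 7.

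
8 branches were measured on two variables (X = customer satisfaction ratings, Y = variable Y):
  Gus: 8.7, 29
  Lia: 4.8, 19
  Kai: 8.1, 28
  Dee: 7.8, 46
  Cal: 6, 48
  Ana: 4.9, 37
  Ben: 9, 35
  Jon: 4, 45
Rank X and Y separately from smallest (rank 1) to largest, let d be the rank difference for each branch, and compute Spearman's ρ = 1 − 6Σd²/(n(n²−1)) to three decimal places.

-0.167

Ranks of variable 1: 7, 2, 6, 5, 4, 3, 8, 1
Ranks of variable 2: 3, 1, 2, 7, 8, 5, 4, 6
d = r₁ − r₂: 4, 1, 4, -2, -4, -2, 4, -5
d²: 16, 1, 16, 4, 16, 4, 16, 25; Σd² = 98
ρ = 1 − 6·98/(8·63) = 1 − 588/504 = -0.167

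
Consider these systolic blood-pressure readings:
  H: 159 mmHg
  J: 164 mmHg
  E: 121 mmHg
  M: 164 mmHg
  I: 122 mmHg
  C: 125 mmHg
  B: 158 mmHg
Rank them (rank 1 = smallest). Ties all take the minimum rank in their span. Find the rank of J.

Sorted (ascending): 121, 122, 125, 158, 159, 164, 164
The 2 values of 164 occupy positions 6–7 → each gets rank 6.
J has value 164 mmHg → rank 6.

6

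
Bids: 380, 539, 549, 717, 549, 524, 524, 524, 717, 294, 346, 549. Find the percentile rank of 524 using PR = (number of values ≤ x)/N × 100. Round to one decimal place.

N = 12.
Strictly below 524: 3. Equal to 524: 3.
PR = 6/12 × 100 = 50.0

50.0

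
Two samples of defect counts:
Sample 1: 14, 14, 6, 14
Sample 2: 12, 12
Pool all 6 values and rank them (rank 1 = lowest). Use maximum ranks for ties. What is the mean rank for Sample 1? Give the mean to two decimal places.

Sorted (ascending): 6, 12, 12, 14, 14, 14
The 2 values of 12 occupy positions 2–3 → each gets rank 3.
The 3 values of 14 occupy positions 4–6 → each gets rank 6.
Sample 1 values → pooled ranks: 14→6, 14→6, 6→1, 14→6
Mean rank = (6 + 6 + 1 + 6) / 4 = 4.75

4.75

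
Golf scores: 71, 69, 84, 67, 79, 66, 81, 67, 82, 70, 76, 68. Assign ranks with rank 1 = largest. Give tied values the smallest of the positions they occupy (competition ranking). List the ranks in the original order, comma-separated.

6, 8, 1, 10, 4, 12, 3, 10, 2, 7, 5, 9

Sorted (descending): 84, 82, 81, 79, 76, 71, 70, 69, 68, 67, 67, 66
The 2 values of 67 occupy positions 10–11 → each gets rank 10.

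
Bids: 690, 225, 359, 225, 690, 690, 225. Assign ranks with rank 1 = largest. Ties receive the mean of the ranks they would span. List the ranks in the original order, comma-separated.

Sorted (descending): 690, 690, 690, 359, 225, 225, 225
The 3 values of 690 occupy positions 1–3 → average rank 2.
The 3 values of 225 occupy positions 5–7 → average rank 6.

2, 6, 4, 6, 2, 2, 6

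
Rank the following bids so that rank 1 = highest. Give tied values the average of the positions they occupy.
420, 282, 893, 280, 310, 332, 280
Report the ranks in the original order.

2, 5, 1, 6.5, 4, 3, 6.5

Sorted (descending): 893, 420, 332, 310, 282, 280, 280
The 2 values of 280 occupy positions 6–7 → average rank (6+7)/2 = 6.5.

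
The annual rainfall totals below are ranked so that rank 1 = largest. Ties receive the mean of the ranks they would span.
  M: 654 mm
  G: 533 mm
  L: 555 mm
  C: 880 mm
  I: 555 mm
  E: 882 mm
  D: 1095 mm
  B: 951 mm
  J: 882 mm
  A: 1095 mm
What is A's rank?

Sorted (descending): 1095, 1095, 951, 882, 882, 880, 654, 555, 555, 533
The 2 values of 1095 occupy positions 1–2 → average rank (1+2)/2 = 1.5.
The 2 values of 882 occupy positions 4–5 → average rank (4+5)/2 = 4.5.
The 2 values of 555 occupy positions 8–9 → average rank (8+9)/2 = 8.5.
A has value 1095 mm → rank 1.5.

1.5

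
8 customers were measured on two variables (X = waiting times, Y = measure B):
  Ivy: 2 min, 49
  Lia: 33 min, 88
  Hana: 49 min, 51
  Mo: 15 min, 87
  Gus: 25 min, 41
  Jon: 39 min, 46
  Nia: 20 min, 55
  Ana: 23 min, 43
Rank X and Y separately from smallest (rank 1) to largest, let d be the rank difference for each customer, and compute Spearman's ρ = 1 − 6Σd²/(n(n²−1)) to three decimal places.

Ranks of variable 1: 1, 6, 8, 2, 5, 7, 3, 4
Ranks of variable 2: 4, 8, 5, 7, 1, 3, 6, 2
d = r₁ − r₂: -3, -2, 3, -5, 4, 4, -3, 2
d²: 9, 4, 9, 25, 16, 16, 9, 4; Σd² = 92
ρ = 1 − 6·92/(8·63) = 1 − 552/504 = -0.095

-0.095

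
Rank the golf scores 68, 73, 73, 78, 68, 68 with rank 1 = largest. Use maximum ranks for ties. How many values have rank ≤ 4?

Sorted (descending): 78, 73, 73, 68, 68, 68
The 2 values of 73 occupy positions 2–3 → each gets rank 3.
The 3 values of 68 occupy positions 4–6 → each gets rank 6.
Ranks ≤ 4: {1, 3, 3} → 3 values.

3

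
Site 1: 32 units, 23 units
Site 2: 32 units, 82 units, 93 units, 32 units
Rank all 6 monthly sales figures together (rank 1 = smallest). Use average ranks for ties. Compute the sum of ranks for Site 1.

4

Sorted (ascending): 23, 32, 32, 32, 82, 93
The 3 values of 32 occupy positions 2–4 → average rank 3.
Site 1 values → pooled ranks: 32→3, 23→1
Rank sum = 3 + 1 = 4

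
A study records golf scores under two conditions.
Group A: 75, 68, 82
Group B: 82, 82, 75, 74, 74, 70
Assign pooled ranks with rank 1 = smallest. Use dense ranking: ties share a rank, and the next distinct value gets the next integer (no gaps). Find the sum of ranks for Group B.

Sorted (ascending): 68, 70, 74, 74, 75, 75, 82, 82, 82
The 2 values of 74 share dense rank 3.
The 2 values of 75 share dense rank 4.
The 3 values of 82 share dense rank 5.
Remaining distinct values take the next consecutive integers.
Group B values → pooled ranks: 82→5, 82→5, 75→4, 74→3, 74→3, 70→2
Rank sum = 5 + 5 + 4 + 3 + 3 + 2 = 22

22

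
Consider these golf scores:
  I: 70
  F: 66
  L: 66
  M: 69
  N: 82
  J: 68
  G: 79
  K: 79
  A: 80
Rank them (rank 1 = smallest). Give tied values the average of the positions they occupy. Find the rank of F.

Sorted (ascending): 66, 66, 68, 69, 70, 79, 79, 80, 82
The 2 values of 66 occupy positions 1–2 → average rank (1+2)/2 = 1.5.
The 2 values of 79 occupy positions 6–7 → average rank (6+7)/2 = 6.5.
F has value 66 → rank 1.5.

1.5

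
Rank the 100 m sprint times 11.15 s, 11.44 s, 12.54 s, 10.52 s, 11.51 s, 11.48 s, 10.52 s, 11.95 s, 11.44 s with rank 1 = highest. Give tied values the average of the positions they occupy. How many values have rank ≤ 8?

Sorted (descending): 12.54, 11.95, 11.51, 11.48, 11.44, 11.44, 11.15, 10.52, 10.52
The 2 values of 11.44 occupy positions 5–6 → average rank (5+6)/2 = 5.5.
The 2 values of 10.52 occupy positions 8–9 → average rank (8+9)/2 = 8.5.
Ranks ≤ 8: {1, 2, 3, 4, 5.5, 5.5, 7} → 7 values.

7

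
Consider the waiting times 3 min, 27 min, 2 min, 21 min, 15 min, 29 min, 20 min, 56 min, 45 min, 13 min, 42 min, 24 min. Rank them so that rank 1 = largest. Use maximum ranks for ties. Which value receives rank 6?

Sorted (descending): 56, 45, 42, 29, 27, 24, 21, 20, 15, 13, 3, 2
No ties — each value takes its position as its rank.
Rank 6 → value 24.

24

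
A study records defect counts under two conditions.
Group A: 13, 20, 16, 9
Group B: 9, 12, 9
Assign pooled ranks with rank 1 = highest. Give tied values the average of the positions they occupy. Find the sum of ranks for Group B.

16

Sorted (descending): 20, 16, 13, 12, 9, 9, 9
The 3 values of 9 occupy positions 5–7 → average rank 6.
Group B values → pooled ranks: 9→6, 12→4, 9→6
Rank sum = 6 + 4 + 6 = 16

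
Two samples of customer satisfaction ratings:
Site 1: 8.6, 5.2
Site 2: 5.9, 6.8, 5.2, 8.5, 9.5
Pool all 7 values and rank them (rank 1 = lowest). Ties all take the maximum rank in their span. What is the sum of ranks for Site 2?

21

Sorted (ascending): 5.2, 5.2, 5.9, 6.8, 8.5, 8.6, 9.5
The 2 values of 5.2 occupy positions 1–2 → each gets rank 2.
Site 2 values → pooled ranks: 5.9→3, 6.8→4, 5.2→2, 8.5→5, 9.5→7
Rank sum = 3 + 4 + 2 + 5 + 7 = 21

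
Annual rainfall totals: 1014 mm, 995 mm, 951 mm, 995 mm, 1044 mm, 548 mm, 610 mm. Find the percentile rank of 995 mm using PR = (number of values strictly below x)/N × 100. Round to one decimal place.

42.9

N = 7.
Strictly below 995: 3. Equal to 995: 2.
PR = 3/7 × 100 = 42.9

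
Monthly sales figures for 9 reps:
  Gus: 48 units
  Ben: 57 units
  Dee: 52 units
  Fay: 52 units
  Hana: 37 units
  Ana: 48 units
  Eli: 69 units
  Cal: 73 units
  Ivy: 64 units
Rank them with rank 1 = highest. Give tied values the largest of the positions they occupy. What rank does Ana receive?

8

Sorted (descending): 73, 69, 64, 57, 52, 52, 48, 48, 37
The 2 values of 52 occupy positions 5–6 → each gets rank 6.
The 2 values of 48 occupy positions 7–8 → each gets rank 8.
Ana has value 48 units → rank 8.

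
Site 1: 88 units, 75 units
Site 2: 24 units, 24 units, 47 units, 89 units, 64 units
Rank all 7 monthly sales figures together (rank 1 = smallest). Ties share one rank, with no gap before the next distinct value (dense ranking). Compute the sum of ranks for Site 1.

Sorted (ascending): 24, 24, 47, 64, 75, 88, 89
The 2 values of 24 share dense rank 1.
Remaining distinct values take the next consecutive integers.
Site 1 values → pooled ranks: 88→5, 75→4
Rank sum = 5 + 4 = 9

9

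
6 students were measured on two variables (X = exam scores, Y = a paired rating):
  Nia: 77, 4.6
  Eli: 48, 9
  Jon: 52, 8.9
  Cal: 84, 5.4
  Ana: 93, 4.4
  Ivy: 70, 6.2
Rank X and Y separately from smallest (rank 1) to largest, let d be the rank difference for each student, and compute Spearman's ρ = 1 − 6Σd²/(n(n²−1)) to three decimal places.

-0.943

Ranks of variable 1: 4, 1, 2, 5, 6, 3
Ranks of variable 2: 2, 6, 5, 3, 1, 4
d = r₁ − r₂: 2, -5, -3, 2, 5, -1
d²: 4, 25, 9, 4, 25, 1; Σd² = 68
ρ = 1 − 6·68/(6·35) = 1 − 408/210 = -0.943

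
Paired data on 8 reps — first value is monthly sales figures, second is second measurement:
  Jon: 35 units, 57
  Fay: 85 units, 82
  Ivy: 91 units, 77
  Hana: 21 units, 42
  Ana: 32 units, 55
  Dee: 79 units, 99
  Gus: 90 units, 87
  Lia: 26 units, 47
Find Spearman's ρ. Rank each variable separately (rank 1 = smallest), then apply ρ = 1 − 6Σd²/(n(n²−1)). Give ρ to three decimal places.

0.786

Ranks of variable 1: 4, 6, 8, 1, 3, 5, 7, 2
Ranks of variable 2: 4, 6, 5, 1, 3, 8, 7, 2
d = r₁ − r₂: 0, 0, 3, 0, 0, -3, 0, 0
d²: 0, 0, 9, 0, 0, 9, 0, 0; Σd² = 18
ρ = 1 − 6·18/(8·63) = 1 − 108/504 = 0.786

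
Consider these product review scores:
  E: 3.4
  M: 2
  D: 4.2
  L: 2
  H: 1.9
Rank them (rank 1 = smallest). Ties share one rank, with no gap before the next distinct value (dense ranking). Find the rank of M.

Sorted (ascending): 1.9, 2, 2, 3.4, 4.2
The 2 values of 2 share dense rank 2.
Remaining distinct values take the next consecutive integers.
M has value 2 → rank 2.

2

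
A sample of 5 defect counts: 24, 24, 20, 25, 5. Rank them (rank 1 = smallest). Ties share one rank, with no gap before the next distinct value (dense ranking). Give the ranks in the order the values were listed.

Sorted (ascending): 5, 20, 24, 24, 25
The 2 values of 24 share dense rank 3.
Remaining distinct values take the next consecutive integers.

3, 3, 2, 4, 1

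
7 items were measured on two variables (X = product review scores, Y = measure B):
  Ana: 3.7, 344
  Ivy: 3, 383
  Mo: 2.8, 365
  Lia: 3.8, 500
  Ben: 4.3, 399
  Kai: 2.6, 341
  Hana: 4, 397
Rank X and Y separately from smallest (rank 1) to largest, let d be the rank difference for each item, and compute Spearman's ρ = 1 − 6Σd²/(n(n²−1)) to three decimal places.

0.786

Ranks of variable 1: 4, 3, 2, 5, 7, 1, 6
Ranks of variable 2: 2, 4, 3, 7, 6, 1, 5
d = r₁ − r₂: 2, -1, -1, -2, 1, 0, 1
d²: 4, 1, 1, 4, 1, 0, 1; Σd² = 12
ρ = 1 − 6·12/(7·48) = 1 − 72/336 = 0.786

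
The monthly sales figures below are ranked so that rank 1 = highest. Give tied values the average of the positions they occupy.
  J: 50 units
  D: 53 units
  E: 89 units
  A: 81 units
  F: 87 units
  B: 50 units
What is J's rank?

5.5

Sorted (descending): 89, 87, 81, 53, 50, 50
The 2 values of 50 occupy positions 5–6 → average rank (5+6)/2 = 5.5.
J has value 50 units → rank 5.5.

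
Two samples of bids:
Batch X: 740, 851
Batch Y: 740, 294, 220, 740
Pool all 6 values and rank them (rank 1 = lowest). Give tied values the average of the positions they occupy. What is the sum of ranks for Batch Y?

11

Sorted (ascending): 220, 294, 740, 740, 740, 851
The 3 values of 740 occupy positions 3–5 → average rank 4.
Batch Y values → pooled ranks: 740→4, 294→2, 220→1, 740→4
Rank sum = 4 + 2 + 1 + 4 = 11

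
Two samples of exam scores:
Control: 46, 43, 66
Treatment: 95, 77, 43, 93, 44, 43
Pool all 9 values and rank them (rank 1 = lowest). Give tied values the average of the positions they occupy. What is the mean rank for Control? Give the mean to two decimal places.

Sorted (ascending): 43, 43, 43, 44, 46, 66, 77, 93, 95
The 3 values of 43 occupy positions 1–3 → average rank 2.
Control values → pooled ranks: 46→5, 43→2, 66→6
Mean rank = (5 + 2 + 6) / 3 = 4.33

4.33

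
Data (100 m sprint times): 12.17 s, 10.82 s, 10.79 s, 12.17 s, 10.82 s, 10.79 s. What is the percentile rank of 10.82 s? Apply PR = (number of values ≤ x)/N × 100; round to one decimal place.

66.7

N = 6.
Strictly below 10.82: 2. Equal to 10.82: 2.
PR = 4/6 × 100 = 66.7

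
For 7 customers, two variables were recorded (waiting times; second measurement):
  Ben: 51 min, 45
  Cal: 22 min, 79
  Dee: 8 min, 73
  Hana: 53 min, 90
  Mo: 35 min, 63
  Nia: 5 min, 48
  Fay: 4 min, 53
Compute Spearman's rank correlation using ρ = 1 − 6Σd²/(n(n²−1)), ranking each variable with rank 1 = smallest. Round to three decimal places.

0.321

Ranks of variable 1: 6, 4, 3, 7, 5, 2, 1
Ranks of variable 2: 1, 6, 5, 7, 4, 2, 3
d = r₁ − r₂: 5, -2, -2, 0, 1, 0, -2
d²: 25, 4, 4, 0, 1, 0, 4; Σd² = 38
ρ = 1 − 6·38/(7·48) = 1 − 228/336 = 0.321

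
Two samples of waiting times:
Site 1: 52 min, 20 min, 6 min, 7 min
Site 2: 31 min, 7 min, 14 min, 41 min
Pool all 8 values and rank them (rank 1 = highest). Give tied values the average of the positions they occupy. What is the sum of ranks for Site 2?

16.5

Sorted (descending): 52, 41, 31, 20, 14, 7, 7, 6
The 2 values of 7 occupy positions 6–7 → average rank (6+7)/2 = 6.5.
Site 2 values → pooled ranks: 31→3, 7→6.5, 14→5, 41→2
Rank sum = 3 + 6.5 + 5 + 2 = 16.5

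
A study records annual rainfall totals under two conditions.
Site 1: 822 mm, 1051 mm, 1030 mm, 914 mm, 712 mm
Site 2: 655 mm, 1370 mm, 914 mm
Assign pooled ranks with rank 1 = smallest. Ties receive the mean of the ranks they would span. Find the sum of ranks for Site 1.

Sorted (ascending): 655, 712, 822, 914, 914, 1030, 1051, 1370
The 2 values of 914 occupy positions 4–5 → average rank (4+5)/2 = 4.5.
Site 1 values → pooled ranks: 822→3, 1051→7, 1030→6, 914→4.5, 712→2
Rank sum = 3 + 7 + 6 + 4.5 + 2 = 22.5

22.5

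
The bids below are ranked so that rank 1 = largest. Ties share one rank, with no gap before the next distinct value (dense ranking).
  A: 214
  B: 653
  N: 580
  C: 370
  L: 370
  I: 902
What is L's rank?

4

Sorted (descending): 902, 653, 580, 370, 370, 214
The 2 values of 370 share dense rank 4.
Remaining distinct values take the next consecutive integers.
L has value 370 → rank 4.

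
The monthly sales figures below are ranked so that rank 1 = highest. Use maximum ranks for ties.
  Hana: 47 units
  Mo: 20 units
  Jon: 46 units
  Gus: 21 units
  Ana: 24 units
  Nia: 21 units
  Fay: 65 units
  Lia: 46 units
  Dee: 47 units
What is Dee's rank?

Sorted (descending): 65, 47, 47, 46, 46, 24, 21, 21, 20
The 2 values of 47 occupy positions 2–3 → each gets rank 3.
The 2 values of 46 occupy positions 4–5 → each gets rank 5.
The 2 values of 21 occupy positions 7–8 → each gets rank 8.
Dee has value 47 units → rank 3.

3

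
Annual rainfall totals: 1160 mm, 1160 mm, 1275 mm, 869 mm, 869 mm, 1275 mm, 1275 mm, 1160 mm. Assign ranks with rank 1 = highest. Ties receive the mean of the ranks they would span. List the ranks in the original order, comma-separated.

5, 5, 2, 7.5, 7.5, 2, 2, 5

Sorted (descending): 1275, 1275, 1275, 1160, 1160, 1160, 869, 869
The 3 values of 1275 occupy positions 1–3 → average rank 2.
The 3 values of 1160 occupy positions 4–6 → average rank 5.
The 2 values of 869 occupy positions 7–8 → average rank (7+8)/2 = 7.5.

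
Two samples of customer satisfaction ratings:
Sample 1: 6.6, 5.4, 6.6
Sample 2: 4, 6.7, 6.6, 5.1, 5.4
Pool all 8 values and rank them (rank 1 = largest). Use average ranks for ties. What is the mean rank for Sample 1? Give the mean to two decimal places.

3.83

Sorted (descending): 6.7, 6.6, 6.6, 6.6, 5.4, 5.4, 5.1, 4
The 3 values of 6.6 occupy positions 2–4 → average rank 3.
The 2 values of 5.4 occupy positions 5–6 → average rank (5+6)/2 = 5.5.
Sample 1 values → pooled ranks: 6.6→3, 5.4→5.5, 6.6→3
Mean rank = (3 + 5.5 + 3) / 3 = 3.83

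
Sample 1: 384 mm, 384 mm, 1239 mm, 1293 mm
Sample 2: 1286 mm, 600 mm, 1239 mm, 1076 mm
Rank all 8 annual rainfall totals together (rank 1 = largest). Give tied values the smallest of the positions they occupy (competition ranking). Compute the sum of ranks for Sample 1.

18

Sorted (descending): 1293, 1286, 1239, 1239, 1076, 600, 384, 384
The 2 values of 1239 occupy positions 3–4 → each gets rank 3.
The 2 values of 384 occupy positions 7–8 → each gets rank 7.
Sample 1 values → pooled ranks: 384→7, 384→7, 1239→3, 1293→1
Rank sum = 7 + 7 + 3 + 1 = 18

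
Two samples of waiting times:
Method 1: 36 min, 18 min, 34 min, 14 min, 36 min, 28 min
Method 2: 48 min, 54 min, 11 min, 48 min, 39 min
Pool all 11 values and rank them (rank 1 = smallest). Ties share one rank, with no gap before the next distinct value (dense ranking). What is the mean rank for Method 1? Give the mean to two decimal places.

Sorted (ascending): 11, 14, 18, 28, 34, 36, 36, 39, 48, 48, 54
The 2 values of 36 share dense rank 6.
The 2 values of 48 share dense rank 8.
Remaining distinct values take the next consecutive integers.
Method 1 values → pooled ranks: 36→6, 18→3, 34→5, 14→2, 36→6, 28→4
Mean rank = (6 + 3 + 5 + 2 + 6 + 4) / 6 = 4.33

4.33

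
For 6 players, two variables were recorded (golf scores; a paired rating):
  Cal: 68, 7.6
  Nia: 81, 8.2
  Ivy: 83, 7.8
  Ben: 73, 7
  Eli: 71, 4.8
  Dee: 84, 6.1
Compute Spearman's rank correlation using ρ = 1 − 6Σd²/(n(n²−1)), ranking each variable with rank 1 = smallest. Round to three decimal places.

Ranks of variable 1: 1, 4, 5, 3, 2, 6
Ranks of variable 2: 4, 6, 5, 3, 1, 2
d = r₁ − r₂: -3, -2, 0, 0, 1, 4
d²: 9, 4, 0, 0, 1, 16; Σd² = 30
ρ = 1 − 6·30/(6·35) = 1 − 180/210 = 0.143

0.143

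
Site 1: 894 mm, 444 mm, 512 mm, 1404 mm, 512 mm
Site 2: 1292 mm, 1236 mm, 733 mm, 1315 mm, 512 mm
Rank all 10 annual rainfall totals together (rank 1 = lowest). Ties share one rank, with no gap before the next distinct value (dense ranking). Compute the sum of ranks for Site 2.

23

Sorted (ascending): 444, 512, 512, 512, 733, 894, 1236, 1292, 1315, 1404
The 3 values of 512 share dense rank 2.
Remaining distinct values take the next consecutive integers.
Site 2 values → pooled ranks: 1292→6, 1236→5, 733→3, 1315→7, 512→2
Rank sum = 6 + 5 + 3 + 7 + 2 = 23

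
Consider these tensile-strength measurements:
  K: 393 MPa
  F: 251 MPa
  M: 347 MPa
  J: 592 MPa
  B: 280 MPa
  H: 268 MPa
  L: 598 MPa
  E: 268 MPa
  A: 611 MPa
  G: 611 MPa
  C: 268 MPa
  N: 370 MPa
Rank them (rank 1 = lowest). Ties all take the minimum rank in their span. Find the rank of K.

Sorted (ascending): 251, 268, 268, 268, 280, 347, 370, 393, 592, 598, 611, 611
The 3 values of 268 occupy positions 2–4 → each gets rank 2.
The 2 values of 611 occupy positions 11–12 → each gets rank 11.
K has value 393 MPa → rank 8.

8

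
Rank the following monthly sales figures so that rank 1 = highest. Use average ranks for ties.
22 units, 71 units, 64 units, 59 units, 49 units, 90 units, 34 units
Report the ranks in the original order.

7, 2, 3, 4, 5, 1, 6

Sorted (descending): 90, 71, 64, 59, 49, 34, 22
No ties — each value takes its position as its rank.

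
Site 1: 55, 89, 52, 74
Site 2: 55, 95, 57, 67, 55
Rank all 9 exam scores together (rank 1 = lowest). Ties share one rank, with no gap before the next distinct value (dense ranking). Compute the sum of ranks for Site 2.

Sorted (ascending): 52, 55, 55, 55, 57, 67, 74, 89, 95
The 3 values of 55 share dense rank 2.
Remaining distinct values take the next consecutive integers.
Site 2 values → pooled ranks: 55→2, 95→7, 57→3, 67→4, 55→2
Rank sum = 2 + 7 + 3 + 4 + 2 = 18

18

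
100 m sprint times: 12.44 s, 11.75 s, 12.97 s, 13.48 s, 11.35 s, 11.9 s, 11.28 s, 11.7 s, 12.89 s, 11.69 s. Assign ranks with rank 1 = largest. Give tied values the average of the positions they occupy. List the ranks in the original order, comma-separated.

4, 6, 2, 1, 9, 5, 10, 7, 3, 8

Sorted (descending): 13.48, 12.97, 12.89, 12.44, 11.9, 11.75, 11.7, 11.69, 11.35, 11.28
No ties — each value takes its position as its rank.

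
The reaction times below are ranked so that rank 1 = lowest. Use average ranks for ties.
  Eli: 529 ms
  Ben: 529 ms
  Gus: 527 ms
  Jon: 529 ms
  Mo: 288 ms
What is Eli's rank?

4

Sorted (ascending): 288, 527, 529, 529, 529
The 3 values of 529 occupy positions 3–5 → average rank 4.
Eli has value 529 ms → rank 4.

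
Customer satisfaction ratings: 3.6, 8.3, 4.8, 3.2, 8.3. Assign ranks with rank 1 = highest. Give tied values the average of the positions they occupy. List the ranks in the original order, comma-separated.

4, 1.5, 3, 5, 1.5

Sorted (descending): 8.3, 8.3, 4.8, 3.6, 3.2
The 2 values of 8.3 occupy positions 1–2 → average rank (1+2)/2 = 1.5.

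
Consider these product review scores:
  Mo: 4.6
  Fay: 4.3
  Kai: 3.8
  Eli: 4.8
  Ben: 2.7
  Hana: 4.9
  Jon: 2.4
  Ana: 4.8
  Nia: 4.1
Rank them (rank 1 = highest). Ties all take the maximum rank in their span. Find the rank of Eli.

Sorted (descending): 4.9, 4.8, 4.8, 4.6, 4.3, 4.1, 3.8, 2.7, 2.4
The 2 values of 4.8 occupy positions 2–3 → each gets rank 3.
Eli has value 4.8 → rank 3.

3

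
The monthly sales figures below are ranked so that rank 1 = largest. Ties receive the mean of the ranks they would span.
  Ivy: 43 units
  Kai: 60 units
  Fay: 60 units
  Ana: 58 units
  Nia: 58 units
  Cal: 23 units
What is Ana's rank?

3.5

Sorted (descending): 60, 60, 58, 58, 43, 23
The 2 values of 60 occupy positions 1–2 → average rank (1+2)/2 = 1.5.
The 2 values of 58 occupy positions 3–4 → average rank (3+4)/2 = 3.5.
Ana has value 58 units → rank 3.5.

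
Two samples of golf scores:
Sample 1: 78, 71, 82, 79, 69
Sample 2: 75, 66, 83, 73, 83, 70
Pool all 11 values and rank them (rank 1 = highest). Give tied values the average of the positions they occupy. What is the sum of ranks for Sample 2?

Sorted (descending): 83, 83, 82, 79, 78, 75, 73, 71, 70, 69, 66
The 2 values of 83 occupy positions 1–2 → average rank (1+2)/2 = 1.5.
Sample 2 values → pooled ranks: 75→6, 66→11, 83→1.5, 73→7, 83→1.5, 70→9
Rank sum = 6 + 11 + 1.5 + 7 + 1.5 + 9 = 36

36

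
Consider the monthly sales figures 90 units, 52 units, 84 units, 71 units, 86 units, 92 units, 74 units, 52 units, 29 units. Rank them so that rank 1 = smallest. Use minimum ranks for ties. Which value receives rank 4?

Sorted (ascending): 29, 52, 52, 71, 74, 84, 86, 90, 92
The 2 values of 52 occupy positions 2–3 → each gets rank 2.
Rank 4 → value 71.

71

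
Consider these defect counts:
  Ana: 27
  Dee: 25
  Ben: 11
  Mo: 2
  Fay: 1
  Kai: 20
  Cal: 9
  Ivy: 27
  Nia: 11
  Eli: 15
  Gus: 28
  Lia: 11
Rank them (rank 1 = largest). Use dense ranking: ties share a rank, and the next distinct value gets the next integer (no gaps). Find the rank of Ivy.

2

Sorted (descending): 28, 27, 27, 25, 20, 15, 11, 11, 11, 9, 2, 1
The 2 values of 27 share dense rank 2.
The 3 values of 11 share dense rank 6.
Remaining distinct values take the next consecutive integers.
Ivy has value 27 → rank 2.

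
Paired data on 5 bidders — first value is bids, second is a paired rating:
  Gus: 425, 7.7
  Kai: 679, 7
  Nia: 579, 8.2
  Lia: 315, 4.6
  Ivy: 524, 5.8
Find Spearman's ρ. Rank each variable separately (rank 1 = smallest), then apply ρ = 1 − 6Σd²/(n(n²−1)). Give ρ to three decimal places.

Ranks of variable 1: 2, 5, 4, 1, 3
Ranks of variable 2: 4, 3, 5, 1, 2
d = r₁ − r₂: -2, 2, -1, 0, 1
d²: 4, 4, 1, 0, 1; Σd² = 10
ρ = 1 − 6·10/(5·24) = 1 − 60/120 = 0.500

0.500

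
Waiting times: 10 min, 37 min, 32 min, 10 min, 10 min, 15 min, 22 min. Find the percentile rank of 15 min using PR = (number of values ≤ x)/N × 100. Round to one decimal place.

N = 7.
Strictly below 15: 3. Equal to 15: 1.
PR = 4/7 × 100 = 57.1

57.1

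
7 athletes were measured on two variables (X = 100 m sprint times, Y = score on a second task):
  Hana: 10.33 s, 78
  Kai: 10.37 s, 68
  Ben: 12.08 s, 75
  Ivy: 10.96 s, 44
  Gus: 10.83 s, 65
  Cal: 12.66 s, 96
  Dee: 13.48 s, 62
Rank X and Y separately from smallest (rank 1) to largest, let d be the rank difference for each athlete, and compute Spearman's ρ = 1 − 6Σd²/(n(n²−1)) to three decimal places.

-0.143

Ranks of variable 1: 1, 2, 5, 4, 3, 6, 7
Ranks of variable 2: 6, 4, 5, 1, 3, 7, 2
d = r₁ − r₂: -5, -2, 0, 3, 0, -1, 5
d²: 25, 4, 0, 9, 0, 1, 25; Σd² = 64
ρ = 1 − 6·64/(7·48) = 1 − 384/336 = -0.143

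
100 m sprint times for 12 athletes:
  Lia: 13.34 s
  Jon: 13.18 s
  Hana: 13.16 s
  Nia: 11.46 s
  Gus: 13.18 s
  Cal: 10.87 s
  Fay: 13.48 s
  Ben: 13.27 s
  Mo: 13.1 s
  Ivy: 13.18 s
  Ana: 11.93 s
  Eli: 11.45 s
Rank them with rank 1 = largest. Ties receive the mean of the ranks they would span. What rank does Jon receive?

Sorted (descending): 13.48, 13.34, 13.27, 13.18, 13.18, 13.18, 13.16, 13.1, 11.93, 11.46, 11.45, 10.87
The 3 values of 13.18 occupy positions 4–6 → average rank 5.
Jon has value 13.18 s → rank 5.

5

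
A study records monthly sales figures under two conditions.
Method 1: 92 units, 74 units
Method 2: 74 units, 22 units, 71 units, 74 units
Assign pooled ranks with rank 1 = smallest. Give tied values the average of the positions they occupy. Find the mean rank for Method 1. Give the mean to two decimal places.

Sorted (ascending): 22, 71, 74, 74, 74, 92
The 3 values of 74 occupy positions 3–5 → average rank 4.
Method 1 values → pooled ranks: 92→6, 74→4
Mean rank = (6 + 4) / 2 = 5.00

5.00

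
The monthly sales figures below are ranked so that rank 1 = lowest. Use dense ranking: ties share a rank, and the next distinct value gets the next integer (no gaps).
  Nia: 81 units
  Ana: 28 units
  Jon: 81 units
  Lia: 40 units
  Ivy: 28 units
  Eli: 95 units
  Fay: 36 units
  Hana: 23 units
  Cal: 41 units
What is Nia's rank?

Sorted (ascending): 23, 28, 28, 36, 40, 41, 81, 81, 95
The 2 values of 28 share dense rank 2.
The 2 values of 81 share dense rank 6.
Remaining distinct values take the next consecutive integers.
Nia has value 81 units → rank 6.

6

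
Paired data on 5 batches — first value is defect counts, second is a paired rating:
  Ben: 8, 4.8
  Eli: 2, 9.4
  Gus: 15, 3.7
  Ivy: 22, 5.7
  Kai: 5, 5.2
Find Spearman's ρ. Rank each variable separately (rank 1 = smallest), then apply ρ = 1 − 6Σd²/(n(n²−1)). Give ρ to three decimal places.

-0.400

Ranks of variable 1: 3, 1, 4, 5, 2
Ranks of variable 2: 2, 5, 1, 4, 3
d = r₁ − r₂: 1, -4, 3, 1, -1
d²: 1, 16, 9, 1, 1; Σd² = 28
ρ = 1 − 6·28/(5·24) = 1 − 168/120 = -0.400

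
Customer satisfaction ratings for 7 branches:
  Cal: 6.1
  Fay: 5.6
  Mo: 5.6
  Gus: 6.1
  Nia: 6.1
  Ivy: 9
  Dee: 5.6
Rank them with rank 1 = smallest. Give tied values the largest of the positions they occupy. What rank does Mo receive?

3

Sorted (ascending): 5.6, 5.6, 5.6, 6.1, 6.1, 6.1, 9
The 3 values of 5.6 occupy positions 1–3 → each gets rank 3.
The 3 values of 6.1 occupy positions 4–6 → each gets rank 6.
Mo has value 5.6 → rank 3.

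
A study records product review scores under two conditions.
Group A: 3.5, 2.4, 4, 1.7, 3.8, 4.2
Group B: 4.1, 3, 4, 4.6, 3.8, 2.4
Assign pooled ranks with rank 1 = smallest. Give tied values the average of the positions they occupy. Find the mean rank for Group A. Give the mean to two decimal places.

Sorted (ascending): 1.7, 2.4, 2.4, 3, 3.5, 3.8, 3.8, 4, 4, 4.1, 4.2, 4.6
The 2 values of 2.4 occupy positions 2–3 → average rank (2+3)/2 = 2.5.
The 2 values of 3.8 occupy positions 6–7 → average rank (6+7)/2 = 6.5.
The 2 values of 4 occupy positions 8–9 → average rank (8+9)/2 = 8.5.
Group A values → pooled ranks: 3.5→5, 2.4→2.5, 4→8.5, 1.7→1, 3.8→6.5, 4.2→11
Mean rank = (5 + 2.5 + 8.5 + 1 + 6.5 + 11) / 6 = 5.75

5.75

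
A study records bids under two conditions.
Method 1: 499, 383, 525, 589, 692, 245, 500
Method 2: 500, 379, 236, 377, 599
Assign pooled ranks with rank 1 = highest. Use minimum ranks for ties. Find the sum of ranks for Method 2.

38

Sorted (descending): 692, 599, 589, 525, 500, 500, 499, 383, 379, 377, 245, 236
The 2 values of 500 occupy positions 5–6 → each gets rank 5.
Method 2 values → pooled ranks: 500→5, 379→9, 236→12, 377→10, 599→2
Rank sum = 5 + 9 + 12 + 10 + 2 = 38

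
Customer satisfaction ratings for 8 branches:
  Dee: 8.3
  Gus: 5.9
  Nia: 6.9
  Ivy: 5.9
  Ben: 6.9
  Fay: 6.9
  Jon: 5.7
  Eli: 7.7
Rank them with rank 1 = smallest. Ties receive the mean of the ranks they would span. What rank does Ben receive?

Sorted (ascending): 5.7, 5.9, 5.9, 6.9, 6.9, 6.9, 7.7, 8.3
The 2 values of 5.9 occupy positions 2–3 → average rank (2+3)/2 = 2.5.
The 3 values of 6.9 occupy positions 4–6 → average rank 5.
Ben has value 6.9 → rank 5.

5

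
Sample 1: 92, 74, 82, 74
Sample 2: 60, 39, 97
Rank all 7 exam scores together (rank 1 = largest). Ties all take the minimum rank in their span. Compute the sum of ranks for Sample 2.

14

Sorted (descending): 97, 92, 82, 74, 74, 60, 39
The 2 values of 74 occupy positions 4–5 → each gets rank 4.
Sample 2 values → pooled ranks: 60→6, 39→7, 97→1
Rank sum = 6 + 7 + 1 = 14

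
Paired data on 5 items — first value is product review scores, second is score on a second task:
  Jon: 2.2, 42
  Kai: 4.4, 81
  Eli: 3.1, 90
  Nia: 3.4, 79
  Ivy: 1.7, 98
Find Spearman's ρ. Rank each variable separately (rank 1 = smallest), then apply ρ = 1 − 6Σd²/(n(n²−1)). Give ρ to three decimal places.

Ranks of variable 1: 2, 5, 3, 4, 1
Ranks of variable 2: 1, 3, 4, 2, 5
d = r₁ − r₂: 1, 2, -1, 2, -4
d²: 1, 4, 1, 4, 16; Σd² = 26
ρ = 1 − 6·26/(5·24) = 1 − 156/120 = -0.300

-0.300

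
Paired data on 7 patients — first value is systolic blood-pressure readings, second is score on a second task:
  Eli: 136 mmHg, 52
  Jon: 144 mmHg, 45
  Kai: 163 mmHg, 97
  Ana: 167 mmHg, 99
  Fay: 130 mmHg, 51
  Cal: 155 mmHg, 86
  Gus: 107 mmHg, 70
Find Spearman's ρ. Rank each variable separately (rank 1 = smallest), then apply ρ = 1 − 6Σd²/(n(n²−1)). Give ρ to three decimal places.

Ranks of variable 1: 3, 4, 6, 7, 2, 5, 1
Ranks of variable 2: 3, 1, 6, 7, 2, 5, 4
d = r₁ − r₂: 0, 3, 0, 0, 0, 0, -3
d²: 0, 9, 0, 0, 0, 0, 9; Σd² = 18
ρ = 1 − 6·18/(7·48) = 1 − 108/336 = 0.679

0.679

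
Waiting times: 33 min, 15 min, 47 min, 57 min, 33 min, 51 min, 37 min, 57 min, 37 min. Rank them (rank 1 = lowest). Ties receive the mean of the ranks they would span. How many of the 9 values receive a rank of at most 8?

Sorted (ascending): 15, 33, 33, 37, 37, 47, 51, 57, 57
The 2 values of 33 occupy positions 2–3 → average rank (2+3)/2 = 2.5.
The 2 values of 37 occupy positions 4–5 → average rank (4+5)/2 = 4.5.
The 2 values of 57 occupy positions 8–9 → average rank (8+9)/2 = 8.5.
Ranks ≤ 8: {1, 2.5, 2.5, 4.5, 4.5, 6, 7} → 7 values.

7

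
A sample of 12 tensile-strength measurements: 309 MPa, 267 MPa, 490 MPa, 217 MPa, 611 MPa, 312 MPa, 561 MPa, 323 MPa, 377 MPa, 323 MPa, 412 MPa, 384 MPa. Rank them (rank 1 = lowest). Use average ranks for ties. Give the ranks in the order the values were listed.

3, 2, 10, 1, 12, 4, 11, 5.5, 7, 5.5, 9, 8

Sorted (ascending): 217, 267, 309, 312, 323, 323, 377, 384, 412, 490, 561, 611
The 2 values of 323 occupy positions 5–6 → average rank (5+6)/2 = 5.5.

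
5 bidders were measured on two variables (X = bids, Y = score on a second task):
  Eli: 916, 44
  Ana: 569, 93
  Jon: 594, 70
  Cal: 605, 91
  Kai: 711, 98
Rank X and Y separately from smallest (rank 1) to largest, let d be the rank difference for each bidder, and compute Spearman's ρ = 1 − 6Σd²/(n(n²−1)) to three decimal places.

-0.300

Ranks of variable 1: 5, 1, 2, 3, 4
Ranks of variable 2: 1, 4, 2, 3, 5
d = r₁ − r₂: 4, -3, 0, 0, -1
d²: 16, 9, 0, 0, 1; Σd² = 26
ρ = 1 − 6·26/(5·24) = 1 − 156/120 = -0.300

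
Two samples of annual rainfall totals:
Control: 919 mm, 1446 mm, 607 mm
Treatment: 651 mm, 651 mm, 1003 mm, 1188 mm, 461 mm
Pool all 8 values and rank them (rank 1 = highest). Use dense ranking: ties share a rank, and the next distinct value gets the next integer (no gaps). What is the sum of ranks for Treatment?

Sorted (descending): 1446, 1188, 1003, 919, 651, 651, 607, 461
The 2 values of 651 share dense rank 5.
Remaining distinct values take the next consecutive integers.
Treatment values → pooled ranks: 651→5, 651→5, 1003→3, 1188→2, 461→7
Rank sum = 5 + 5 + 3 + 2 + 7 = 22

22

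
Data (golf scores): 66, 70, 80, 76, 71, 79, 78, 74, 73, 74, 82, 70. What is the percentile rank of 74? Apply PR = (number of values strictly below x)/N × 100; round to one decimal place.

41.7

N = 12.
Strictly below 74: 5. Equal to 74: 2.
PR = 5/12 × 100 = 41.7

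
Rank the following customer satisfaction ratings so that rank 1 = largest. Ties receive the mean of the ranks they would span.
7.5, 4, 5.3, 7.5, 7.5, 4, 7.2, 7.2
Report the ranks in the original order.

2, 7.5, 6, 2, 2, 7.5, 4.5, 4.5

Sorted (descending): 7.5, 7.5, 7.5, 7.2, 7.2, 5.3, 4, 4
The 3 values of 7.5 occupy positions 1–3 → average rank 2.
The 2 values of 7.2 occupy positions 4–5 → average rank (4+5)/2 = 4.5.
The 2 values of 4 occupy positions 7–8 → average rank (7+8)/2 = 7.5.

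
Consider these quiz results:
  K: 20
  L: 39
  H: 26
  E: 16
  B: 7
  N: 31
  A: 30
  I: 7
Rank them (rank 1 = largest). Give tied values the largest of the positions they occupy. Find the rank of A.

Sorted (descending): 39, 31, 30, 26, 20, 16, 7, 7
The 2 values of 7 occupy positions 7–8 → each gets rank 8.
A has value 30 → rank 3.

3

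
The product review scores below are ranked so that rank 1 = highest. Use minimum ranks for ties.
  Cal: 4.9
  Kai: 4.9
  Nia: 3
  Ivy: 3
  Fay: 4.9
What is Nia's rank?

Sorted (descending): 4.9, 4.9, 4.9, 3, 3
The 3 values of 4.9 occupy positions 1–3 → each gets rank 1.
The 2 values of 3 occupy positions 4–5 → each gets rank 4.
Nia has value 3 → rank 4.

4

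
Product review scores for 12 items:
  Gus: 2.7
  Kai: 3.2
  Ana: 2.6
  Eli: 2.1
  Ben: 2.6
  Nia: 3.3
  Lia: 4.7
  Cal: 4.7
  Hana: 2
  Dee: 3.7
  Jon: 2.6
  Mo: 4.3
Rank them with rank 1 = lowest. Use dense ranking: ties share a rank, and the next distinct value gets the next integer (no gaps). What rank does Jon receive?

Sorted (ascending): 2, 2.1, 2.6, 2.6, 2.6, 2.7, 3.2, 3.3, 3.7, 4.3, 4.7, 4.7
The 3 values of 2.6 share dense rank 3.
The 2 values of 4.7 share dense rank 9.
Remaining distinct values take the next consecutive integers.
Jon has value 2.6 → rank 3.

3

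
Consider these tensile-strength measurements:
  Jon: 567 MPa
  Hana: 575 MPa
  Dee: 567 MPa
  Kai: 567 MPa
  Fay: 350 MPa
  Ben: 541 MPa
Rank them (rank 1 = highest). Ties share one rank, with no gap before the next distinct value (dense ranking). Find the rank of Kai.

2

Sorted (descending): 575, 567, 567, 567, 541, 350
The 3 values of 567 share dense rank 2.
Remaining distinct values take the next consecutive integers.
Kai has value 567 MPa → rank 2.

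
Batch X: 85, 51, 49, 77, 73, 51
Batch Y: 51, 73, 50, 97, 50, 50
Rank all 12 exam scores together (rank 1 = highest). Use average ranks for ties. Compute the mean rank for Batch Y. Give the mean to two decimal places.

Sorted (descending): 97, 85, 77, 73, 73, 51, 51, 51, 50, 50, 50, 49
The 2 values of 73 occupy positions 4–5 → average rank (4+5)/2 = 4.5.
The 3 values of 51 occupy positions 6–8 → average rank 7.
The 3 values of 50 occupy positions 9–11 → average rank 10.
Batch Y values → pooled ranks: 51→7, 73→4.5, 50→10, 97→1, 50→10, 50→10
Mean rank = (7 + 4.5 + 10 + 1 + 10 + 10) / 6 = 7.08

7.08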